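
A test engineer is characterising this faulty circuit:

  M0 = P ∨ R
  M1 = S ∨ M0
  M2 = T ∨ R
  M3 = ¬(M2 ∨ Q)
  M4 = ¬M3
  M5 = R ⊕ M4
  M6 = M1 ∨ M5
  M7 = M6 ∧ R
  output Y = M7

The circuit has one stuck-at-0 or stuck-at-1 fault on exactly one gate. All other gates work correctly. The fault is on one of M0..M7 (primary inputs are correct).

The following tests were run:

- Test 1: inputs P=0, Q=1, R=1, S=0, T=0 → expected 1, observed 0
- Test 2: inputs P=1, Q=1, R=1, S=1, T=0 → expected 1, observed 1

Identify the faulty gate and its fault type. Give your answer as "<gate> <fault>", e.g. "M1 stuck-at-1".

M0 stuck-at-0

Fault-free values for test 1 (P=0, Q=1, R=1, S=0, T=0): M0=1, M1=1, M2=1, M3=0, M4=1, M5=0, M6=1, M7=1, giving Y=1. Observed 0.
Test 1: faults giving observed 0 are {M0 stuck-at-0, M1 stuck-at-0, M6 stuck-at-0, M7 stuck-at-0}.
Test 2 (P=1, Q=1, R=1, S=1, T=0): fault-free M0=1, M1=1, M2=1, M3=0, M4=1, M5=0, M6=1, M7=1 → 1; observed 1. Eliminates M1 stuck-at-0, M6 stuck-at-0, M7 stuck-at-0.
Only M0 stuck-at-0 is consistent with every test.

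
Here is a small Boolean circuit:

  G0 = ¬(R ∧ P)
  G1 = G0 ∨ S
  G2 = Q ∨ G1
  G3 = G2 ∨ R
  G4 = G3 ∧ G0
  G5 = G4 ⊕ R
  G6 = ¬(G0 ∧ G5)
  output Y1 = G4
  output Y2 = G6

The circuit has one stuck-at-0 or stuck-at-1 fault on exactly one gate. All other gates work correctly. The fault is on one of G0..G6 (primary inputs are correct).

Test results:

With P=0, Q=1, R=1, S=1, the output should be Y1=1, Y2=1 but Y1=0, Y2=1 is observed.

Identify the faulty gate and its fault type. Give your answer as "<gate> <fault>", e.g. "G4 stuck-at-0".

G0 stuck-at-0

Fault-free values for test 1 (P=0, Q=1, R=1, S=1): G0=1, G1=1, G2=1, G3=1, G4=1, G5=0, G6=1, giving Y1=1, Y2=1. Observed Y1=0, Y2=1.
Test 1: faults giving observed Y1=0, Y2=1 are {G0 stuck-at-0}.
Only G0 stuck-at-0 is consistent with every test.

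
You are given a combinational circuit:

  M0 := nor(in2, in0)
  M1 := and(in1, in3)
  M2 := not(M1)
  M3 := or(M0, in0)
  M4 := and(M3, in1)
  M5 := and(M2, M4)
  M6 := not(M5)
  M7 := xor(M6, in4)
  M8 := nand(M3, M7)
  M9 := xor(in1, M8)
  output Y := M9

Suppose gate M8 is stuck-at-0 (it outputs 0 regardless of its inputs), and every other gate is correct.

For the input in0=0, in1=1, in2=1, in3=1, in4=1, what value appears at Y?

Propagate with M8 forced: M0=0, M1=1, M2=0, M3=0, M4=0, M5=0, M6=1, M7=0, M8=0 [stuck-at-0], M9=1.
So Y = 1. (Without the fault it would be 0.)

1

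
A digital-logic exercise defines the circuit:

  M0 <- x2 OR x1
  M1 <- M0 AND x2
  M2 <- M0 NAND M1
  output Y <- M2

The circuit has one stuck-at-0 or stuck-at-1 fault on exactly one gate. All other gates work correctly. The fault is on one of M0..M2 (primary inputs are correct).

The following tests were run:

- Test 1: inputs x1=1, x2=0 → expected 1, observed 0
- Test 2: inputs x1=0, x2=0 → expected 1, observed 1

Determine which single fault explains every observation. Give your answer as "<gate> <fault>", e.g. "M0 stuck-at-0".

Fault-free values for test 1 (x1=1, x2=0): M0=1, M1=0, M2=1, giving Y=1. Observed 0.
Test 1: faults giving observed 0 are {M1 stuck-at-1, M2 stuck-at-0}.
Test 2 (x1=0, x2=0): fault-free M0=0, M1=0, M2=1 → 1; observed 1. Eliminates M2 stuck-at-0.
Only M1 stuck-at-1 is consistent with every test.

M1 stuck-at-1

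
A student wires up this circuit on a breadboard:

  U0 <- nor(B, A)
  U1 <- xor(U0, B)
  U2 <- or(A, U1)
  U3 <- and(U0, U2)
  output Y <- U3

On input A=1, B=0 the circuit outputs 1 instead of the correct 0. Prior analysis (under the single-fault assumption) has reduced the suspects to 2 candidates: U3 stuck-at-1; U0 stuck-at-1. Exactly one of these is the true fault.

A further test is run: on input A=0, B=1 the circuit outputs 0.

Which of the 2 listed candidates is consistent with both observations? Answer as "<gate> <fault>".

U0 stuck-at-1

Evaluate each candidate on input A=0, B=1:
  U3 stuck-at-1: U0=0, U1=1, U2=1, U3=1 [stuck-at-1] → 1 — eliminated
  U0 stuck-at-1: U0=1 [stuck-at-1], U1=0, U2=0, U3=0 → 0 — matches
Only U0 stuck-at-1 reproduces the observed 0.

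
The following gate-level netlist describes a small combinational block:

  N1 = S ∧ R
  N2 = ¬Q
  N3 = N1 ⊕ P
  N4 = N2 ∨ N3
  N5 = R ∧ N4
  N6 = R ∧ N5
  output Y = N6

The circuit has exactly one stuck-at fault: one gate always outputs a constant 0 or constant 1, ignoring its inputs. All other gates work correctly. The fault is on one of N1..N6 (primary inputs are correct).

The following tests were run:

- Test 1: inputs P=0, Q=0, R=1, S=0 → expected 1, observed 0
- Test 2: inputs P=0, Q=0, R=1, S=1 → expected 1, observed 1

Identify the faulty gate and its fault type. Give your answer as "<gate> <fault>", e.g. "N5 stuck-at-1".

N2 stuck-at-0

Fault-free values for test 1 (P=0, Q=0, R=1, S=0): N1=0, N2=1, N3=0, N4=1, N5=1, N6=1, giving Y=1. Observed 0.
Test 1: faults giving observed 0 are {N2 stuck-at-0, N4 stuck-at-0, N5 stuck-at-0, N6 stuck-at-0}.
Test 2 (P=0, Q=0, R=1, S=1): fault-free N1=1, N2=1, N3=1, N4=1, N5=1, N6=1 → 1; observed 1. Eliminates N4 stuck-at-0, N5 stuck-at-0, N6 stuck-at-0.
Only N2 stuck-at-0 is consistent with every test.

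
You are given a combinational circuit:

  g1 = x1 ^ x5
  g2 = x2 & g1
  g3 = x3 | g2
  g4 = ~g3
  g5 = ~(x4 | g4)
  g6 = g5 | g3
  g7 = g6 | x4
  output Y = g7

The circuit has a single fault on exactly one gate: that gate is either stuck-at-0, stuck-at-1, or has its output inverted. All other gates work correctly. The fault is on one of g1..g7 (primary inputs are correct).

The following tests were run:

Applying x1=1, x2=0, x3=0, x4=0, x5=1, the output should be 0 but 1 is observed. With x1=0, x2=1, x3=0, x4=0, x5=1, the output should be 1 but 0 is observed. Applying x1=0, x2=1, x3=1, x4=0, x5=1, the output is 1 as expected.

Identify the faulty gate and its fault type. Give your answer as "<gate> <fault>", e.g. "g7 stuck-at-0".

Fault-free values for test 1 (x1=1, x2=0, x3=0, x4=0, x5=1): g1=0, g2=0, g3=0, g4=1, g5=0, g6=0, g7=0, giving Y=0. Observed 1.
Test 1: faults giving observed 1 are {g2 stuck-at-1, g2 inverted output, g3 stuck-at-1, g3 inverted output, g4 stuck-at-0, g4 inverted output, g5 stuck-at-1, g5 inverted output, g6 stuck-at-1, g6 inverted output, g7 stuck-at-1, g7 inverted output}.
Test 2 (x1=0, x2=1, x3=0, x4=0, x5=1): fault-free g1=1, g2=1, g3=1, g4=0, g5=1, g6=1, g7=1 → 1; observed 0. Eliminates g2 stuck-at-1, g3 stuck-at-1, g4 stuck-at-0, g4 inverted output, g5 stuck-at-1, g5 inverted output, g6 stuck-at-1, g7 stuck-at-1.
Test 3 (x1=0, x2=1, x3=1, x4=0, x5=1): fault-free g1=1, g2=1, g3=1, g4=0, g5=1, g6=1, g7=1 → 1; observed 1. Eliminates g3 inverted output, g6 inverted output, g7 inverted output.
Only g2 inverted output is consistent with every test.

g2 inverted output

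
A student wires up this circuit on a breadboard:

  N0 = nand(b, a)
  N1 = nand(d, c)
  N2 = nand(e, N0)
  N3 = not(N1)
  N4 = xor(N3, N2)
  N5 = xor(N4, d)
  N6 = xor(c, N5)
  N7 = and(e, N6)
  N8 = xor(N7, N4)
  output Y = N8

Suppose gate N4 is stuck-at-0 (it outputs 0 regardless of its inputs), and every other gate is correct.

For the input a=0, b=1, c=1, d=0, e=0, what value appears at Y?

Propagate with N4 forced: N0=1, N1=1, N2=1, N3=0, N4=0 [stuck-at-0], N5=0, N6=1, N7=0, N8=0.
So Y = 0. (Without the fault it would be 1.)

0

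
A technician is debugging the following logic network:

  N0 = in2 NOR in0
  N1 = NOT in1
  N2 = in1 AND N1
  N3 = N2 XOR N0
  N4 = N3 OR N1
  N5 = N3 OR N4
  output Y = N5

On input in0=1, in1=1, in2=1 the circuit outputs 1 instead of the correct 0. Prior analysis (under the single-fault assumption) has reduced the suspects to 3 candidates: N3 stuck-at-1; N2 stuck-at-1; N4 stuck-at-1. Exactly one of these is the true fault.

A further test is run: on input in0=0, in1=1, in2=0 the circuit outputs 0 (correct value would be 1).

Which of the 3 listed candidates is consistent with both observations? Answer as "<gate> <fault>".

Evaluate each candidate on input in0=0, in1=1, in2=0:
  N3 stuck-at-1: N0=1, N1=0, N2=0, N3=1 [stuck-at-1], N4=1, N5=1 → 1 — eliminated
  N2 stuck-at-1: N0=1, N1=0, N2=1 [stuck-at-1], N3=0, N4=0, N5=0 → 0 — matches
  N4 stuck-at-1: N0=1, N1=0, N2=0, N3=1, N4=1 [stuck-at-1], N5=1 → 1 — eliminated
Only N2 stuck-at-1 reproduces the observed 0.

N2 stuck-at-1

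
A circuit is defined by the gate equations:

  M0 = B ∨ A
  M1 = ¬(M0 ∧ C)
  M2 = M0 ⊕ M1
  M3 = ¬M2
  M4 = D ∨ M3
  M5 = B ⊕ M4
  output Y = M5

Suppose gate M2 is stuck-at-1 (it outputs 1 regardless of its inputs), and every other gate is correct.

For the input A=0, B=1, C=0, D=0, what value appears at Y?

Propagate with M2 forced: M0=1, M1=1, M2=1 [stuck-at-1], M3=0, M4=0, M5=1.
So Y = 1. (Without the fault it would be 0.)

1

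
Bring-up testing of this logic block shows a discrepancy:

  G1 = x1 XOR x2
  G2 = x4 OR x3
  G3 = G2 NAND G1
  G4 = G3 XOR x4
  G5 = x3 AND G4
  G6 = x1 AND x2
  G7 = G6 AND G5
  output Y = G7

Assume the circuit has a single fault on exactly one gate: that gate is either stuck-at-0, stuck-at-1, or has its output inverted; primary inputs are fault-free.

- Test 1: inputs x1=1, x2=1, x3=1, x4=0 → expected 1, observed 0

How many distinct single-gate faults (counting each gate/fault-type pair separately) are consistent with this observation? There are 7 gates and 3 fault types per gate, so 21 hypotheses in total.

12

Fault-free: G1=0, G2=1, G3=1, G4=1, G5=1, G6=1, G7=1 → 1. Observed 0.
  G1: stuck-at-1, inverted output ✓; others ✗
  G2: none of the 3 fault types match ✗
  G3: stuck-at-0, inverted output ✓; others ✗
  G4: stuck-at-0, inverted output ✓; others ✗
  G5: stuck-at-0, inverted output ✓; others ✗
  G6: stuck-at-0, inverted output ✓; others ✗
  G7: stuck-at-0, inverted output ✓; others ✗
Consistent faults: {G1 stuck-at-1, G1 inverted output, G3 stuck-at-0, G3 inverted output, G4 stuck-at-0, G4 inverted output, G5 stuck-at-0, G5 inverted output, G6 stuck-at-0, G6 inverted output, G7 stuck-at-0, G7 inverted output} — 12 in all.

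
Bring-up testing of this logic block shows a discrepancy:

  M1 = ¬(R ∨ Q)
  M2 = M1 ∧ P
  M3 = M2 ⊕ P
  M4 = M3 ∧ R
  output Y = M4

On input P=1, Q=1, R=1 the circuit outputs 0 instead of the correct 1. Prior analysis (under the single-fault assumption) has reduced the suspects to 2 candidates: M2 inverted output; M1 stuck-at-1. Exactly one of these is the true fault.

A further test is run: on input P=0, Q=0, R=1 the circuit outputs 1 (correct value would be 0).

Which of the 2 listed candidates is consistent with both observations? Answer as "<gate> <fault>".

M2 inverted output

Evaluate each candidate on input P=0, Q=0, R=1:
  M2 inverted output: M1=0, M2=1 [inverted output], M3=1, M4=1 → 1 — matches
  M1 stuck-at-1: M1=1 [stuck-at-1], M2=0, M3=0, M4=0 → 0 — eliminated
Only M2 inverted output reproduces the observed 1.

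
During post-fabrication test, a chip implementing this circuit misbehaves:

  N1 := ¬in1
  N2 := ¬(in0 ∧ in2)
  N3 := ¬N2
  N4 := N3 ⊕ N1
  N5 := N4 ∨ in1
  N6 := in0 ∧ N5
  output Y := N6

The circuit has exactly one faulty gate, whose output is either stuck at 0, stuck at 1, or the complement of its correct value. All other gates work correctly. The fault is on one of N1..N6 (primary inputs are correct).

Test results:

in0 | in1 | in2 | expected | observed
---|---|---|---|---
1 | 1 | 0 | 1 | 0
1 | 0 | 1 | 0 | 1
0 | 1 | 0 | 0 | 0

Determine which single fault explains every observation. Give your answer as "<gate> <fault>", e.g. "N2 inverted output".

N5 inverted output

Fault-free values for test 1 (in0=1, in1=1, in2=0): N1=0, N2=1, N3=0, N4=0, N5=1, N6=1, giving Y=1. Observed 0.
Test 1: faults giving observed 0 are {N5 stuck-at-0, N5 inverted output, N6 stuck-at-0, N6 inverted output}.
Test 2 (in0=1, in1=0, in2=1): fault-free N1=1, N2=0, N3=1, N4=0, N5=0, N6=0 → 0; observed 1. Eliminates N5 stuck-at-0, N6 stuck-at-0.
Test 3 (in0=0, in1=1, in2=0): fault-free N1=0, N2=1, N3=0, N4=0, N5=1, N6=0 → 0; observed 0. Eliminates N6 inverted output.
Only N5 inverted output is consistent with every test.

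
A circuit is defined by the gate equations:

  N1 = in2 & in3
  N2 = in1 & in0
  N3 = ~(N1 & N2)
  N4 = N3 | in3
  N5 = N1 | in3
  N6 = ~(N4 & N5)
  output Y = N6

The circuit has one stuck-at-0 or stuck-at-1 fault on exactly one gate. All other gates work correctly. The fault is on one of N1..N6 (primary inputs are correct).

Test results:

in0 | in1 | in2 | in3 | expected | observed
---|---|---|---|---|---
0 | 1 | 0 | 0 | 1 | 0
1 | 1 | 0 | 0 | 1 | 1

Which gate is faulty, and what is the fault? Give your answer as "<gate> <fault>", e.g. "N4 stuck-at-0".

N1 stuck-at-1

Fault-free values for test 1 (in0=0, in1=1, in2=0, in3=0): N1=0, N2=0, N3=1, N4=1, N5=0, N6=1, giving Y=1. Observed 0.
Test 1: faults giving observed 0 are {N1 stuck-at-1, N5 stuck-at-1, N6 stuck-at-0}.
Test 2 (in0=1, in1=1, in2=0, in3=0): fault-free N1=0, N2=1, N3=1, N4=1, N5=0, N6=1 → 1; observed 1. Eliminates N5 stuck-at-1, N6 stuck-at-0.
Only N1 stuck-at-1 is consistent with every test.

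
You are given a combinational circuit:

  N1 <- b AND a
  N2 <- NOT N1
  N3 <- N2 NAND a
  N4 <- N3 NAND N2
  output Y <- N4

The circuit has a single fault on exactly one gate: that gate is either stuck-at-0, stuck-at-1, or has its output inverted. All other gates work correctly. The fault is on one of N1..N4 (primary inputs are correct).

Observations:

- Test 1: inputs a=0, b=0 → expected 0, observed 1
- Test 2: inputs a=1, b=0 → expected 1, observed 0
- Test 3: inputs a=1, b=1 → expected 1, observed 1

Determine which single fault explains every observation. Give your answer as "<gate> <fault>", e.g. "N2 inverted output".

Fault-free values for test 1 (a=0, b=0): N1=0, N2=1, N3=1, N4=0, giving Y=0. Observed 1.
Test 1: faults giving observed 1 are {N1 stuck-at-1, N1 inverted output, N2 stuck-at-0, N2 inverted output, N3 stuck-at-0, N3 inverted output, N4 stuck-at-1, N4 inverted output}.
Test 2 (a=1, b=0): fault-free N1=0, N2=1, N3=0, N4=1 → 1; observed 0. Eliminates N1 stuck-at-1, N1 inverted output, N2 stuck-at-0, N2 inverted output, N3 stuck-at-0, N4 stuck-at-1.
Test 3 (a=1, b=1): fault-free N1=1, N2=0, N3=1, N4=1 → 1; observed 1. Eliminates N4 inverted output.
Only N3 inverted output is consistent with every test.

N3 inverted output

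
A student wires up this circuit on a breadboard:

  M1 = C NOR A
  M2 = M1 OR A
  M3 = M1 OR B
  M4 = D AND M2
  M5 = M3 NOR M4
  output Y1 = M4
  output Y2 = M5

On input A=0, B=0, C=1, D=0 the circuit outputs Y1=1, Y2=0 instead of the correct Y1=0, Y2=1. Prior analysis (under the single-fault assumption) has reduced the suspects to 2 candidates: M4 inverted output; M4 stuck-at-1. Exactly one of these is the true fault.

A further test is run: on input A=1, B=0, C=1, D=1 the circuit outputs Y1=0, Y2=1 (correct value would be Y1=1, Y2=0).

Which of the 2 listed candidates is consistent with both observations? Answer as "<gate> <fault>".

M4 inverted output

Evaluate each candidate on input A=1, B=0, C=1, D=1:
  M4 inverted output: M1=0, M2=1, M3=0, M4=0 [inverted output], M5=1 → Y1=0, Y2=1 — matches
  M4 stuck-at-1: M1=0, M2=1, M3=0, M4=1 [stuck-at-1], M5=0 → Y1=1, Y2=0 — eliminated
Only M4 inverted output reproduces the observed Y1=0, Y2=1.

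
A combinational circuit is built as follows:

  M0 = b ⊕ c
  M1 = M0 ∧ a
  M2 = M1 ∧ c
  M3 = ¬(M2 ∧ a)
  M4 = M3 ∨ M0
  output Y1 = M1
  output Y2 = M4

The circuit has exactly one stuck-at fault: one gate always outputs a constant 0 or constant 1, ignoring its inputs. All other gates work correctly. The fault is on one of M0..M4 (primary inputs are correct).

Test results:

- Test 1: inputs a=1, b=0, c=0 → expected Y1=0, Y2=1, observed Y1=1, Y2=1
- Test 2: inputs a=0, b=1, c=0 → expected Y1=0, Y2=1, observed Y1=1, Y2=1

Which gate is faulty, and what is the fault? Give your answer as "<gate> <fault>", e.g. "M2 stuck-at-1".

M1 stuck-at-1

Fault-free values for test 1 (a=1, b=0, c=0): M0=0, M1=0, M2=0, M3=1, M4=1, giving Y1=0, Y2=1. Observed Y1=1, Y2=1.
Test 1: faults giving observed Y1=1, Y2=1 are {M0 stuck-at-1, M1 stuck-at-1}.
Test 2 (a=0, b=1, c=0): fault-free M0=1, M1=0, M2=0, M3=1, M4=1 → Y1=0, Y2=1; observed Y1=1, Y2=1. Eliminates M0 stuck-at-1.
Only M1 stuck-at-1 is consistent with every test.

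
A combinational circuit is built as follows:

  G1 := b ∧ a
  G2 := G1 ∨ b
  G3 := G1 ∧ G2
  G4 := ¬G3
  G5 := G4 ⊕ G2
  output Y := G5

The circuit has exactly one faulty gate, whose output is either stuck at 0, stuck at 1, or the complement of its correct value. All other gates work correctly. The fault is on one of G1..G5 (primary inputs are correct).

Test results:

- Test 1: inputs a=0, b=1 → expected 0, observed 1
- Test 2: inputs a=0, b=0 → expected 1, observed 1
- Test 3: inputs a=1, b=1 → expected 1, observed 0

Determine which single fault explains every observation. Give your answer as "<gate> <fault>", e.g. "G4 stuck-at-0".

G1 inverted output

Fault-free values for test 1 (a=0, b=1): G1=0, G2=1, G3=0, G4=1, G5=0, giving Y=0. Observed 1.
Test 1: faults giving observed 1 are {G1 stuck-at-1, G1 inverted output, G2 stuck-at-0, G2 inverted output, G3 stuck-at-1, G3 inverted output, G4 stuck-at-0, G4 inverted output, G5 stuck-at-1, G5 inverted output}.
Test 2 (a=0, b=0): fault-free G1=0, G2=0, G3=0, G4=1, G5=1 → 1; observed 1. Eliminates G2 inverted output, G3 stuck-at-1, G3 inverted output, G4 stuck-at-0, G4 inverted output, G5 inverted output.
Test 3 (a=1, b=1): fault-free G1=1, G2=1, G3=1, G4=0, G5=1 → 1; observed 0. Eliminates G1 stuck-at-1, G2 stuck-at-0, G5 stuck-at-1.
Only G1 inverted output is consistent with every test.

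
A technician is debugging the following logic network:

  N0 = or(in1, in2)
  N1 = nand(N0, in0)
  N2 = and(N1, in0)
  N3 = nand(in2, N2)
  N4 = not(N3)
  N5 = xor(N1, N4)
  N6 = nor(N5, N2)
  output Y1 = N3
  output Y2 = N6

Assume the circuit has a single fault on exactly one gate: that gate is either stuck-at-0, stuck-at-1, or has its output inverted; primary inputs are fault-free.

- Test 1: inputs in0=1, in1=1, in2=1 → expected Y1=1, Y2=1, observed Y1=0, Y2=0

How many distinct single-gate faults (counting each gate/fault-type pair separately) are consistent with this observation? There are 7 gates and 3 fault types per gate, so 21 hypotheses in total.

Fault-free: N0=1, N1=0, N2=0, N3=1, N4=0, N5=0, N6=1 → Y1=1, Y2=1. Observed Y1=0, Y2=0.
  N0: stuck-at-0, inverted output ✓; others ✗
  N1: stuck-at-1, inverted output ✓; others ✗
  N2: stuck-at-1, inverted output ✓; others ✗
  N3: stuck-at-0, inverted output ✓; others ✗
  N4: none of the 3 fault types match ✗
  N5: none of the 3 fault types match ✗
  N6: none of the 3 fault types match ✗
Consistent faults: {N0 stuck-at-0, N0 inverted output, N1 stuck-at-1, N1 inverted output, N2 stuck-at-1, N2 inverted output, N3 stuck-at-0, N3 inverted output} — 8 in all.

8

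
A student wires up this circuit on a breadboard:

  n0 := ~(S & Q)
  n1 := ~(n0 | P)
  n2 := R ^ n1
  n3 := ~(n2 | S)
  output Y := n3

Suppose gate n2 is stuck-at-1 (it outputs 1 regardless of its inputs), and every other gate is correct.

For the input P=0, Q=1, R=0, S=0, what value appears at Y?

Propagate with n2 forced: n0=1, n1=0, n2=1 [stuck-at-1], n3=0.
So Y = 0. (Without the fault it would be 1.)

0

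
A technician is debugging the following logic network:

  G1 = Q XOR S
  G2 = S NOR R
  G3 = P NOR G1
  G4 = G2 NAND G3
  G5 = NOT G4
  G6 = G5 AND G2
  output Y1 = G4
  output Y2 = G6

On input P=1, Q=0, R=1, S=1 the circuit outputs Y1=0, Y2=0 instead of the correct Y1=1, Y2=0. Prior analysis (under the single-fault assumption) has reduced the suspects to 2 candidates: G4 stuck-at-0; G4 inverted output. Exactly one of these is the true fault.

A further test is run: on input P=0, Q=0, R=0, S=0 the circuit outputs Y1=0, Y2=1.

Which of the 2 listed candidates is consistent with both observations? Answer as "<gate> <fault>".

Evaluate each candidate on input P=0, Q=0, R=0, S=0:
  G4 stuck-at-0: G1=0, G2=1, G3=1, G4=0 [stuck-at-0], G5=1, G6=1 → Y1=0, Y2=1 — matches
  G4 inverted output: G1=0, G2=1, G3=1, G4=1 [inverted output], G5=0, G6=0 → Y1=1, Y2=0 — eliminated
Only G4 stuck-at-0 reproduces the observed Y1=0, Y2=1.

G4 stuck-at-0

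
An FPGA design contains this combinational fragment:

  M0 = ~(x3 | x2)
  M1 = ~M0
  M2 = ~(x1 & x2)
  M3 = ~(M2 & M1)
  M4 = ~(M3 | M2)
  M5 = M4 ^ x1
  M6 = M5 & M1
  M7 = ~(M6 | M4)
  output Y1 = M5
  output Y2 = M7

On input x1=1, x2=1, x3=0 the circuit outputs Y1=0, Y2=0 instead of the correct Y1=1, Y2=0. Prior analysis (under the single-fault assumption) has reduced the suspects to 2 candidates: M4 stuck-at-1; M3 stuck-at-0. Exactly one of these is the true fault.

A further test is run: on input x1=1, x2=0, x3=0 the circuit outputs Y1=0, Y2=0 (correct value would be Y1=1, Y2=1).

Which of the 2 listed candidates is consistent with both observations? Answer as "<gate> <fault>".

Evaluate each candidate on input x1=1, x2=0, x3=0:
  M4 stuck-at-1: M0=1, M1=0, M2=1, M3=1, M4=1 [stuck-at-1], M5=0, M6=0, M7=0 → Y1=0, Y2=0 — matches
  M3 stuck-at-0: M0=1, M1=0, M2=1, M3=0 [stuck-at-0], M4=0, M5=1, M6=0, M7=1 → Y1=1, Y2=1 — eliminated
Only M4 stuck-at-1 reproduces the observed Y1=0, Y2=0.

M4 stuck-at-1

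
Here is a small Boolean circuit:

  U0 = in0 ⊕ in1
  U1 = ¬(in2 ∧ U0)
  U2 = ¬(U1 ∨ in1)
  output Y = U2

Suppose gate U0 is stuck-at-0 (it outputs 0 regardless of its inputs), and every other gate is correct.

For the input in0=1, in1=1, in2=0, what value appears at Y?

0

Propagate with U0 forced: U0=0 [stuck-at-0], U1=1, U2=0.
So Y = 0. (Same as the fault-free value — the fault is masked on this input.)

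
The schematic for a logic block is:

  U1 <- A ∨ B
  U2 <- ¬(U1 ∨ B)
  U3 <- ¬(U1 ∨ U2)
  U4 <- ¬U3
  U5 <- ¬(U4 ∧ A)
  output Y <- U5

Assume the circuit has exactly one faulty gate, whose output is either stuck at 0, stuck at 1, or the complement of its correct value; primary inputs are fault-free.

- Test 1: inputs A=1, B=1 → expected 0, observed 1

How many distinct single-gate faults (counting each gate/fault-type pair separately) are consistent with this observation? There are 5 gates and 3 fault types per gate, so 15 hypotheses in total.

8

Fault-free: U1=1, U2=0, U3=0, U4=1, U5=0 → 0. Observed 1.
  U1: stuck-at-0, inverted output ✓; others ✗
  U2: none of the 3 fault types match ✗
  U3: stuck-at-1, inverted output ✓; others ✗
  U4: stuck-at-0, inverted output ✓; others ✗
  U5: stuck-at-1, inverted output ✓; others ✗
Consistent faults: {U1 stuck-at-0, U1 inverted output, U3 stuck-at-1, U3 inverted output, U4 stuck-at-0, U4 inverted output, U5 stuck-at-1, U5 inverted output} — 8 in all.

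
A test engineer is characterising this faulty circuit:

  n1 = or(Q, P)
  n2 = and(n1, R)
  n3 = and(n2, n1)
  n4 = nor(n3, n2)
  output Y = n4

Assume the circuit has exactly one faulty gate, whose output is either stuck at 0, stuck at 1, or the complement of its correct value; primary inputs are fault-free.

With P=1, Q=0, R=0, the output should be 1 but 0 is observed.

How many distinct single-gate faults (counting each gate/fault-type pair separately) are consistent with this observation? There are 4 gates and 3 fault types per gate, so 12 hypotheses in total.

6

Fault-free: n1=1, n2=0, n3=0, n4=1 → 1. Observed 0.
  n1 stuck-at-0: output 1 ✗
  n1 stuck-at-1: output 1 ✗
  n1 inverted output: output 1 ✗
  n2 stuck-at-0: output 1 ✗
  n2 stuck-at-1: output 0 ✓
  n2 inverted output: output 0 ✓
  n3 stuck-at-0: output 1 ✗
  n3 stuck-at-1: output 0 ✓
  n3 inverted output: output 0 ✓
  n4 stuck-at-0: output 0 ✓
  n4 stuck-at-1: output 1 ✗
  n4 inverted output: output 0 ✓
Consistent faults: {n2 stuck-at-1, n2 inverted output, n3 stuck-at-1, n3 inverted output, n4 stuck-at-0, n4 inverted output} — 6 in all.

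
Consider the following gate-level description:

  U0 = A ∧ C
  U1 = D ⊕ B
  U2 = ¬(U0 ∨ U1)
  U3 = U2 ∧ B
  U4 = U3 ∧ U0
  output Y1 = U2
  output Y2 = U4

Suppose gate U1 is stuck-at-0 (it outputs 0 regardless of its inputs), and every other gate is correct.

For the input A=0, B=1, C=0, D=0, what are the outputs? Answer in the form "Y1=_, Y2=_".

Propagate with U1 forced: U0=0, U1=0 [stuck-at-0], U2=1, U3=1, U4=0.
So the outputs are Y1=1, Y2=0. (Without the fault they would be Y1=0, Y2=0.)

Y1=1, Y2=0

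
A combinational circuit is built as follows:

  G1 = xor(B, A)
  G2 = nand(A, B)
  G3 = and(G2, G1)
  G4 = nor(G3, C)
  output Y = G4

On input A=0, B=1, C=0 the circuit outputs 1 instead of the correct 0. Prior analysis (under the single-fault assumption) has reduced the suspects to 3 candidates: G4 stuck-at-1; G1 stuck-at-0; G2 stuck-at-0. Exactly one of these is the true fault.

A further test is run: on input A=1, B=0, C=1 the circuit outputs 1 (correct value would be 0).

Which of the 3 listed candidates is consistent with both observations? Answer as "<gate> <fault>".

Evaluate each candidate on input A=1, B=0, C=1:
  G4 stuck-at-1: G1=1, G2=1, G3=1, G4=1 [stuck-at-1] → 1 — matches
  G1 stuck-at-0: G1=0 [stuck-at-0], G2=1, G3=0, G4=0 → 0 — eliminated
  G2 stuck-at-0: G1=1, G2=0 [stuck-at-0], G3=0, G4=0 → 0 — eliminated
Only G4 stuck-at-1 reproduces the observed 1.

G4 stuck-at-1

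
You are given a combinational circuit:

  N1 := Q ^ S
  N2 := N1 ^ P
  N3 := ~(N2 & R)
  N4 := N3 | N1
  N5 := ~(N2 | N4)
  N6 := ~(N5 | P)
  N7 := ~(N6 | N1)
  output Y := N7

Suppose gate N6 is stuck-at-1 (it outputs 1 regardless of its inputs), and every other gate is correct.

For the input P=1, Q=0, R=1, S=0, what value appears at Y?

0

Propagate with N6 forced: N1=0, N2=1, N3=0, N4=0, N5=0, N6=1 [stuck-at-1], N7=0.
So Y = 0. (Without the fault it would be 1.)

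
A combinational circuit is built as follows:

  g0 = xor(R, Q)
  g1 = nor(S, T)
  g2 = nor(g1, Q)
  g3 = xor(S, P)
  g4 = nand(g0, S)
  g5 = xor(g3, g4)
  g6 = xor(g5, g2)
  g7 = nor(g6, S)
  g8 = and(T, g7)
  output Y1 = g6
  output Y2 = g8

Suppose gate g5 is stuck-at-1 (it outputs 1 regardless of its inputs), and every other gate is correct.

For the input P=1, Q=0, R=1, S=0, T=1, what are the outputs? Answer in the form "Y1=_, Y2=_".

Y1=0, Y2=1

Propagate with g5 forced: g0=1, g1=0, g2=1, g3=1, g4=1, g5=1 [stuck-at-1], g6=0, g7=1, g8=1.
So the outputs are Y1=0, Y2=1. (Without the fault they would be Y1=1, Y2=0.)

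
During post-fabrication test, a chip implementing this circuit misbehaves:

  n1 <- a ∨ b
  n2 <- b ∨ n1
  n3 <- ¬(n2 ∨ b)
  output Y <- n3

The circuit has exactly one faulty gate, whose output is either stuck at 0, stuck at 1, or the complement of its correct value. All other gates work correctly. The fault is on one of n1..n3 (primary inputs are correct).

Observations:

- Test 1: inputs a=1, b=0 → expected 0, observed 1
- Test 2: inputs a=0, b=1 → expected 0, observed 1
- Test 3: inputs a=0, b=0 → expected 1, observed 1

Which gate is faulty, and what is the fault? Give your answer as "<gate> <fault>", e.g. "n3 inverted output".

n3 stuck-at-1

Fault-free values for test 1 (a=1, b=0): n1=1, n2=1, n3=0, giving Y=0. Observed 1.
Test 1: faults giving observed 1 are {n1 stuck-at-0, n1 inverted output, n2 stuck-at-0, n2 inverted output, n3 stuck-at-1, n3 inverted output}.
Test 2 (a=0, b=1): fault-free n1=1, n2=1, n3=0 → 0; observed 1. Eliminates n1 stuck-at-0, n1 inverted output, n2 stuck-at-0, n2 inverted output.
Test 3 (a=0, b=0): fault-free n1=0, n2=0, n3=1 → 1; observed 1. Eliminates n3 inverted output.
Only n3 stuck-at-1 is consistent with every test.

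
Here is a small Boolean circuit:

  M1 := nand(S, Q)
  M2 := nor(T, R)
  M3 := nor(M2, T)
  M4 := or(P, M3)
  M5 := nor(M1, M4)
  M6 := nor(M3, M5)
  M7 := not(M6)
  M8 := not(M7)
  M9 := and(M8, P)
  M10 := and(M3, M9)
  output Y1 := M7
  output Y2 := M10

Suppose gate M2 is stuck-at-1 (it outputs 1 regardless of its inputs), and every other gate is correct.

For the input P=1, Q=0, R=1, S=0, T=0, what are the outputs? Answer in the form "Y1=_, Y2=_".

Y1=0, Y2=0

Propagate with M2 forced: M1=1, M2=1 [stuck-at-1], M3=0, M4=1, M5=0, M6=1, M7=0, M8=1, M9=1, M10=0.
So the outputs are Y1=0, Y2=0. (Without the fault they would be Y1=1, Y2=0.)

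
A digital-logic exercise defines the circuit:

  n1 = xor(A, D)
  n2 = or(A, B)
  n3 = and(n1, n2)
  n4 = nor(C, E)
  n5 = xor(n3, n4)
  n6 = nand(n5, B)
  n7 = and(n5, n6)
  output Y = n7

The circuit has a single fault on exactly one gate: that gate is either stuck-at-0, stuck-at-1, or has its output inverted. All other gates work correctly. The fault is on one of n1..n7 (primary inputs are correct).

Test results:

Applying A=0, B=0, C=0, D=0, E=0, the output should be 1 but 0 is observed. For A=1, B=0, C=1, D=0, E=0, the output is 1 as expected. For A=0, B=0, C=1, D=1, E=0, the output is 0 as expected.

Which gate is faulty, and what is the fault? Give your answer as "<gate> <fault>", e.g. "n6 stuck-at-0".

n4 stuck-at-0

Fault-free values for test 1 (A=0, B=0, C=0, D=0, E=0): n1=0, n2=0, n3=0, n4=1, n5=1, n6=1, n7=1, giving Y=1. Observed 0.
Test 1: faults giving observed 0 are {n3 stuck-at-1, n3 inverted output, n4 stuck-at-0, n4 inverted output, n5 stuck-at-0, n5 inverted output, n6 stuck-at-0, n6 inverted output, n7 stuck-at-0, n7 inverted output}.
Test 2 (A=1, B=0, C=1, D=0, E=0): fault-free n1=1, n2=1, n3=1, n4=0, n5=1, n6=1, n7=1 → 1; observed 1. Eliminates n3 inverted output, n4 inverted output, n5 stuck-at-0, n5 inverted output, n6 stuck-at-0, n6 inverted output, n7 stuck-at-0, n7 inverted output.
Test 3 (A=0, B=0, C=1, D=1, E=0): fault-free n1=1, n2=0, n3=0, n4=0, n5=0, n6=1, n7=0 → 0; observed 0. Eliminates n3 stuck-at-1.
Only n4 stuck-at-0 is consistent with every test.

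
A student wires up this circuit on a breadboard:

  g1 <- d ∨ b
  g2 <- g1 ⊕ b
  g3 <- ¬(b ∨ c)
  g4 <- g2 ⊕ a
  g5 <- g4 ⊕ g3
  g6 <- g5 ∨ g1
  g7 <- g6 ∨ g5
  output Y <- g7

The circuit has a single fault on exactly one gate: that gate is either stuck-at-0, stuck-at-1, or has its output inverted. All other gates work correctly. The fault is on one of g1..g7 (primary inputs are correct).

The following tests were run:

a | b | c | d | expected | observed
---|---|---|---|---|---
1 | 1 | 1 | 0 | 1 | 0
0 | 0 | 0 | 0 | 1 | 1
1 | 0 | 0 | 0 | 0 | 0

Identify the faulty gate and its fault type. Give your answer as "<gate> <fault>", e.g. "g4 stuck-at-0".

g1 stuck-at-0

Fault-free values for test 1 (a=1, b=1, c=1, d=0): g1=1, g2=0, g3=0, g4=1, g5=1, g6=1, g7=1, giving Y=1. Observed 0.
Test 1: faults giving observed 0 are {g1 stuck-at-0, g1 inverted output, g7 stuck-at-0, g7 inverted output}.
Test 2 (a=0, b=0, c=0, d=0): fault-free g1=0, g2=0, g3=1, g4=0, g5=1, g6=1, g7=1 → 1; observed 1. Eliminates g7 stuck-at-0, g7 inverted output.
Test 3 (a=1, b=0, c=0, d=0): fault-free g1=0, g2=0, g3=1, g4=1, g5=0, g6=0, g7=0 → 0; observed 0. Eliminates g1 inverted output.
Only g1 stuck-at-0 is consistent with every test.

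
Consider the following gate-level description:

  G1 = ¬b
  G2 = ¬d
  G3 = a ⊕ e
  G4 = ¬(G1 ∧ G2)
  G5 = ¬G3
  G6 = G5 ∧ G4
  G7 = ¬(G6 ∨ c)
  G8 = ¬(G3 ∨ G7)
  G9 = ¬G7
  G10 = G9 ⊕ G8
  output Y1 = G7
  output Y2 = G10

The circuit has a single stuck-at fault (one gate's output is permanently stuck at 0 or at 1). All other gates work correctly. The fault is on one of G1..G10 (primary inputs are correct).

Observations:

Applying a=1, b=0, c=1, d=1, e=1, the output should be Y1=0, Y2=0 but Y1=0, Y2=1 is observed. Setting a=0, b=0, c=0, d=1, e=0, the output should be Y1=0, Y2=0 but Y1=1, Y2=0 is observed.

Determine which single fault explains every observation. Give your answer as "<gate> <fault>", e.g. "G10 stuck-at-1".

Fault-free values for test 1 (a=1, b=0, c=1, d=1, e=1): G1=1, G2=0, G3=0, G4=1, G5=1, G6=1, G7=0, G8=1, G9=1, G10=0, giving Y1=0, Y2=0. Observed Y1=0, Y2=1.
Test 1: faults giving observed Y1=0, Y2=1 are {G3 stuck-at-1, G8 stuck-at-0, G9 stuck-at-0, G10 stuck-at-1}.
Test 2 (a=0, b=0, c=0, d=1, e=0): fault-free G1=1, G2=0, G3=0, G4=1, G5=1, G6=1, G7=0, G8=1, G9=1, G10=0 → Y1=0, Y2=0; observed Y1=1, Y2=0. Eliminates G8 stuck-at-0, G9 stuck-at-0, G10 stuck-at-1.
Only G3 stuck-at-1 is consistent with every test.

G3 stuck-at-1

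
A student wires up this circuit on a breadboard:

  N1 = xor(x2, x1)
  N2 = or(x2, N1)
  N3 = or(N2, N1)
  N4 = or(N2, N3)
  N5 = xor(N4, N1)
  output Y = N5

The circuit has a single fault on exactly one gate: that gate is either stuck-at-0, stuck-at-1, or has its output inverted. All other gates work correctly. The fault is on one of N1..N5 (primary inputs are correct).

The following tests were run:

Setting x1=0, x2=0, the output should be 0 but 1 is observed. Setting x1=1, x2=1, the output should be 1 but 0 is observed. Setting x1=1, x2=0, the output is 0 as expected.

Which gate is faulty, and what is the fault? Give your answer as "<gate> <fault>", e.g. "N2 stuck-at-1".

Fault-free values for test 1 (x1=0, x2=0): N1=0, N2=0, N3=0, N4=0, N5=0, giving Y=0. Observed 1.
Test 1: faults giving observed 1 are {N2 stuck-at-1, N2 inverted output, N3 stuck-at-1, N3 inverted output, N4 stuck-at-1, N4 inverted output, N5 stuck-at-1, N5 inverted output}.
Test 2 (x1=1, x2=1): fault-free N1=0, N2=1, N3=1, N4=1, N5=1 → 1; observed 0. Eliminates N2 stuck-at-1, N3 stuck-at-1, N3 inverted output, N4 stuck-at-1, N5 stuck-at-1.
Test 3 (x1=1, x2=0): fault-free N1=1, N2=1, N3=1, N4=1, N5=0 → 0; observed 0. Eliminates N4 inverted output, N5 inverted output.
Only N2 inverted output is consistent with every test.

N2 inverted output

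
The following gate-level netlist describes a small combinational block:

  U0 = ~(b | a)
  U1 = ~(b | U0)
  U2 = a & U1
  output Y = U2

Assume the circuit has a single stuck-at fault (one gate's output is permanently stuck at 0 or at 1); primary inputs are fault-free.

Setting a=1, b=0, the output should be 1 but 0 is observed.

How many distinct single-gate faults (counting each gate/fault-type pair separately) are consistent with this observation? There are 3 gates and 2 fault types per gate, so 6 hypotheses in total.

3

Fault-free: U0=0, U1=1, U2=1 → 1. Observed 0.
  U0 stuck-at-0: output 1 ✗
  U0 stuck-at-1: output 0 ✓
  U1 stuck-at-0: output 0 ✓
  U1 stuck-at-1: output 1 ✗
  U2 stuck-at-0: output 0 ✓
  U2 stuck-at-1: output 1 ✗
Consistent faults: {U0 stuck-at-1, U1 stuck-at-0, U2 stuck-at-0} — 3 in all.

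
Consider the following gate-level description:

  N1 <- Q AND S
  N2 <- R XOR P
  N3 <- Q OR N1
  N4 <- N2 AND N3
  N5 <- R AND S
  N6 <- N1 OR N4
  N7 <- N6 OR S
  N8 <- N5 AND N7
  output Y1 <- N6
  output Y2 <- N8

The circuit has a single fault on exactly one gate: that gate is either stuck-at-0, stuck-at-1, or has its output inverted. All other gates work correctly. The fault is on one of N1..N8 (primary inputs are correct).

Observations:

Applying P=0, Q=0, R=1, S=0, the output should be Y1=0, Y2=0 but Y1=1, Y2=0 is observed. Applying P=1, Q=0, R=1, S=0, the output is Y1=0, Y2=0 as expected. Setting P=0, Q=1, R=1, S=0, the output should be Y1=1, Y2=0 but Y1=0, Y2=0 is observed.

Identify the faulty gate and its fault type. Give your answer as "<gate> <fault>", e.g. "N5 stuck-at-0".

N3 inverted output

Fault-free values for test 1 (P=0, Q=0, R=1, S=0): N1=0, N2=1, N3=0, N4=0, N5=0, N6=0, N7=0, N8=0, giving Y1=0, Y2=0. Observed Y1=1, Y2=0.
Test 1: faults giving observed Y1=1, Y2=0 are {N1 stuck-at-1, N1 inverted output, N3 stuck-at-1, N3 inverted output, N4 stuck-at-1, N4 inverted output, N6 stuck-at-1, N6 inverted output}.
Test 2 (P=1, Q=0, R=1, S=0): fault-free N1=0, N2=0, N3=0, N4=0, N5=0, N6=0, N7=0, N8=0 → Y1=0, Y2=0; observed Y1=0, Y2=0. Eliminates N1 stuck-at-1, N1 inverted output, N4 stuck-at-1, N4 inverted output, N6 stuck-at-1, N6 inverted output.
Test 3 (P=0, Q=1, R=1, S=0): fault-free N1=0, N2=1, N3=1, N4=1, N5=0, N6=1, N7=1, N8=0 → Y1=1, Y2=0; observed Y1=0, Y2=0. Eliminates N3 stuck-at-1.
Only N3 inverted output is consistent with every test.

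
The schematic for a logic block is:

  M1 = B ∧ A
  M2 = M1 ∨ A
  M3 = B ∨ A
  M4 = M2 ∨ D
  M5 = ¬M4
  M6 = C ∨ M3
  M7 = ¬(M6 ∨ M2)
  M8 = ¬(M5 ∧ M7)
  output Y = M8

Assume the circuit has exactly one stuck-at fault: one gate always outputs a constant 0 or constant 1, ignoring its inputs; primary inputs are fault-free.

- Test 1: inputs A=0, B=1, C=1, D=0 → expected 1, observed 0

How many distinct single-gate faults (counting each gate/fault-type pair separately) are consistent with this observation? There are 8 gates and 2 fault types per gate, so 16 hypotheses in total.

Fault-free: M1=0, M2=0, M3=1, M4=0, M5=1, M6=1, M7=0, M8=1 → 1. Observed 0.
  M1: none of the 2 fault types match ✗
  M2: none of the 2 fault types match ✗
  M3: none of the 2 fault types match ✗
  M4: none of the 2 fault types match ✗
  M5: none of the 2 fault types match ✗
  M6: stuck-at-0 ✓; others ✗
  M7: stuck-at-1 ✓; others ✗
  M8: stuck-at-0 ✓; others ✗
Consistent faults: {M6 stuck-at-0, M7 stuck-at-1, M8 stuck-at-0} — 3 in all.

3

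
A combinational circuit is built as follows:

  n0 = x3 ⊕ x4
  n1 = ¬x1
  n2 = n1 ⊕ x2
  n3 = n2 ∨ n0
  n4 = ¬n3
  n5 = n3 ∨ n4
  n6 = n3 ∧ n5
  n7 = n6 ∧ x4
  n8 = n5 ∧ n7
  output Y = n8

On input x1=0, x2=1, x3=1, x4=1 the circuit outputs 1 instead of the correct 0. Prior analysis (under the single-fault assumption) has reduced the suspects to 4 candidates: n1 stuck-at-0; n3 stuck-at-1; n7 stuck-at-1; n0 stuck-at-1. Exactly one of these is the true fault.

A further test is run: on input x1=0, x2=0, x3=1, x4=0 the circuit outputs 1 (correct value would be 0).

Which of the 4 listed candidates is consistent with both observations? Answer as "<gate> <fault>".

n7 stuck-at-1

Evaluate each candidate on input x1=0, x2=0, x3=1, x4=0:
  n1 stuck-at-0: n0=1, n1=0 [stuck-at-0], n2=0, n3=1, n4=0, n5=1, n6=1, n7=0, n8=0 → 0 — eliminated
  n3 stuck-at-1: n0=1, n1=1, n2=1, n3=1 [stuck-at-1], n4=0, n5=1, n6=1, n7=0, n8=0 → 0 — eliminated
  n7 stuck-at-1: n0=1, n1=1, n2=1, n3=1, n4=0, n5=1, n6=1, n7=1 [stuck-at-1], n8=1 → 1 — matches
  n0 stuck-at-1: n0=1 [stuck-at-1], n1=1, n2=1, n3=1, n4=0, n5=1, n6=1, n7=0, n8=0 → 0 — eliminated
Only n7 stuck-at-1 reproduces the observed 1.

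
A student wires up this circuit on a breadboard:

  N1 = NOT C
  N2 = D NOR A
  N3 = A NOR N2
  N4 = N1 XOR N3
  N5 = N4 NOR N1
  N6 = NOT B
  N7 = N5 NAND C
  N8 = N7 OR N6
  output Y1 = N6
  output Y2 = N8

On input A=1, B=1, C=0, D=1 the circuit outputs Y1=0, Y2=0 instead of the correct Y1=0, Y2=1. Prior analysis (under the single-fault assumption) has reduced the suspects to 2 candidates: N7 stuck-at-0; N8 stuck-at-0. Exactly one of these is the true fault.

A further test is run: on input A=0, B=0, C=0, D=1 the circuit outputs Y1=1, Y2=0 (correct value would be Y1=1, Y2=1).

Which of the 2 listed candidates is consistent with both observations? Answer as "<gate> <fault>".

N8 stuck-at-0

Evaluate each candidate on input A=0, B=0, C=0, D=1:
  N7 stuck-at-0: N1=1, N2=0, N3=1, N4=0, N5=0, N6=1, N7=0 [stuck-at-0], N8=1 → Y1=1, Y2=1 — eliminated
  N8 stuck-at-0: N1=1, N2=0, N3=1, N4=0, N5=0, N6=1, N7=1, N8=0 [stuck-at-0] → Y1=1, Y2=0 — matches
Only N8 stuck-at-0 reproduces the observed Y1=1, Y2=0.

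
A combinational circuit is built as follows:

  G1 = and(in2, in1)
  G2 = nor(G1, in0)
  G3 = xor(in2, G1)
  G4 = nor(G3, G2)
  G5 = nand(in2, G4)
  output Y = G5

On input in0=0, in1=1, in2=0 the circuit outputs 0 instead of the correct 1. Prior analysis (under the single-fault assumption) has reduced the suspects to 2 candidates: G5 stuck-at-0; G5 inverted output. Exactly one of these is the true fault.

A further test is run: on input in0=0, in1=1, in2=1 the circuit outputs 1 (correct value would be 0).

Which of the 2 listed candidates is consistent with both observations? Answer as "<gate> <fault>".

G5 inverted output

Evaluate each candidate on input in0=0, in1=1, in2=1:
  G5 stuck-at-0: G1=1, G2=0, G3=0, G4=1, G5=0 [stuck-at-0] → 0 — eliminated
  G5 inverted output: G1=1, G2=0, G3=0, G4=1, G5=1 [inverted output] → 1 — matches
Only G5 inverted output reproduces the observed 1.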